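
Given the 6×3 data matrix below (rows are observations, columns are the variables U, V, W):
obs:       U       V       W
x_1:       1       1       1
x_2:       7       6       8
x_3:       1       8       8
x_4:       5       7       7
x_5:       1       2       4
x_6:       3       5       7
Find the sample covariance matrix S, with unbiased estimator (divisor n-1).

Step 1 — column means:
  mean(U) = (1 + 7 + 1 + 5 + 1 + 3) / 6 = 18/6 = 3
  mean(V) = (1 + 6 + 8 + 7 + 2 + 5) / 6 = 29/6 = 4.8333
  mean(W) = (1 + 8 + 8 + 7 + 4 + 7) / 6 = 35/6 = 5.8333

Step 2 — sample covariance S[i,j] = (1/(n-1)) · Σ_k (x_{k,i} - mean_i) · (x_{k,j} - mean_j), with n-1 = 5.
  S[U,U] = ((-2)·(-2) + (4)·(4) + (-2)·(-2) + (2)·(2) + (-2)·(-2) + (0)·(0)) / 5 = 32/5 = 6.4
  S[U,V] = ((-2)·(-3.8333) + (4)·(1.1667) + (-2)·(3.1667) + (2)·(2.1667) + (-2)·(-2.8333) + (0)·(0.1667)) / 5 = 16/5 = 3.2
  S[U,W] = ((-2)·(-4.8333) + (4)·(2.1667) + (-2)·(2.1667) + (2)·(1.1667) + (-2)·(-1.8333) + (0)·(1.1667)) / 5 = 20/5 = 4
  S[V,V] = ((-3.8333)·(-3.8333) + (1.1667)·(1.1667) + (3.1667)·(3.1667) + (2.1667)·(2.1667) + (-2.8333)·(-2.8333) + (0.1667)·(0.1667)) / 5 = 38.8333/5 = 7.7667
  S[V,W] = ((-3.8333)·(-4.8333) + (1.1667)·(2.1667) + (3.1667)·(2.1667) + (2.1667)·(1.1667) + (-2.8333)·(-1.8333) + (0.1667)·(1.1667)) / 5 = 35.8333/5 = 7.1667
  S[W,W] = ((-4.8333)·(-4.8333) + (2.1667)·(2.1667) + (2.1667)·(2.1667) + (1.1667)·(1.1667) + (-1.8333)·(-1.8333) + (1.1667)·(1.1667)) / 5 = 38.8333/5 = 7.7667

S is symmetric (S[j,i] = S[i,j]). Assembling:

S = [[6.4, 3.2, 4],
 [3.2, 7.7667, 7.1667],
 [4, 7.1667, 7.7667]]


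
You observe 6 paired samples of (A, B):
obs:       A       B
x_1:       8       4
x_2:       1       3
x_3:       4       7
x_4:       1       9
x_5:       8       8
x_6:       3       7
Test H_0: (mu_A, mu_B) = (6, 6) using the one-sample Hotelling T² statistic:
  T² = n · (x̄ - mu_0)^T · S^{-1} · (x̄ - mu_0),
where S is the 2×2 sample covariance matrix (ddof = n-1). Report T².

Step 1 — sample mean vector:
  mean(A) = (8 + 1 + 4 + 1 + 8 + 3) / 6 = 25/6 = 4.1667
  mean(B) = (4 + 3 + 7 + 9 + 8 + 7) / 6 = 38/6 = 6.3333
  x̄ = (4.1667, 6.3333),  deviation x̄ - mu_0 = (4.1667, 6.3333) - (6, 6) = (-1.8333, 0.3333).

Step 2 — sample covariance matrix, S[i,j] = (1/(n-1)) · Σ_k (x_{k,i} - mean_i) · (x_{k,j} - mean_j), divisor n-1 = 5:
  S[A,A] = ((3.8333)·(3.8333) + (-3.1667)·(-3.1667) + (-0.1667)·(-0.1667) + (-3.1667)·(-3.1667) + (3.8333)·(3.8333) + (-1.1667)·(-1.1667)) / 5 = 50.8333/5 = 10.1667
  S[A,B] = ((3.8333)·(-2.3333) + (-3.1667)·(-3.3333) + (-0.1667)·(0.6667) + (-3.1667)·(2.6667) + (3.8333)·(1.6667) + (-1.1667)·(0.6667)) / 5 = -1.3333/5 = -0.2667
  S[B,B] = ((-2.3333)·(-2.3333) + (-3.3333)·(-3.3333) + (0.6667)·(0.6667) + (2.6667)·(2.6667) + (1.6667)·(1.6667) + (0.6667)·(0.6667)) / 5 = 27.3333/5 = 5.4667
  S = [[10.1667, -0.2667],
 [-0.2667, 5.4667]].

Step 3 — invert S. det(S) = 10.1667·5.4667 - (-0.2667)² = 55.5067.
  S^{-1} = (1/det) · [[d, -b], [-b, a]] = [[0.0985, 0.0048],
 [0.0048, 0.1832]].

Step 4 — quadratic form (x̄ - mu_0)^T · S^{-1} · (x̄ - mu_0):
  S^{-1} · (x̄ - mu_0) = (-0.179, 0.0522),
  (x̄ - mu_0)^T · [...] = (-1.8333)·(-0.179) + (0.3333)·(0.0522) = 0.3455.

Step 5 — scale by n: T² = 6 · 0.3455 = 2.073.

T² ≈ 2.073


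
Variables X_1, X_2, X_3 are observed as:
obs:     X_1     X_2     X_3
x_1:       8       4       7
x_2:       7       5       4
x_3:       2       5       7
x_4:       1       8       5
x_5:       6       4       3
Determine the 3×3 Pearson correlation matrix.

Step 1 — column means:
  mean(X_1) = (8 + 7 + 2 + 1 + 6) / 5 = 24/5 = 4.8
  mean(X_2) = (4 + 5 + 5 + 8 + 4) / 5 = 26/5 = 5.2
  mean(X_3) = (7 + 4 + 7 + 5 + 3) / 5 = 26/5 = 5.2

Step 2 — sample variances and covariances s[i,j] = (1/(n-1)) · Σ_k (x_{k,i} - mean_i) · (x_{k,j} - mean_j), with n-1 = 4:
  s[X_1,X_1] = ((3.2)·(3.2) + (2.2)·(2.2) + (-2.8)·(-2.8) + (-3.8)·(-3.8) + (1.2)·(1.2)) / 4 = 38.8/4 = 9.7
  s[X_1,X_2] = ((3.2)·(-1.2) + (2.2)·(-0.2) + (-2.8)·(-0.2) + (-3.8)·(2.8) + (1.2)·(-1.2)) / 4 = -15.8/4 = -3.95
  s[X_1,X_3] = ((3.2)·(1.8) + (2.2)·(-1.2) + (-2.8)·(1.8) + (-3.8)·(-0.2) + (1.2)·(-2.2)) / 4 = -3.8/4 = -0.95
  s[X_2,X_2] = ((-1.2)·(-1.2) + (-0.2)·(-0.2) + (-0.2)·(-0.2) + (2.8)·(2.8) + (-1.2)·(-1.2)) / 4 = 10.8/4 = 2.7
  s[X_2,X_3] = ((-1.2)·(1.8) + (-0.2)·(-1.2) + (-0.2)·(1.8) + (2.8)·(-0.2) + (-1.2)·(-2.2)) / 4 = -0.2/4 = -0.05
  s[X_3,X_3] = ((1.8)·(1.8) + (-1.2)·(-1.2) + (1.8)·(1.8) + (-0.2)·(-0.2) + (-2.2)·(-2.2)) / 4 = 12.8/4 = 3.2
  Sample standard deviations s_i = √(s[i,i]):
  s(X_1) = √(9.7) = 3.1145
  s(X_2) = √(2.7) = 1.6432
  s(X_3) = √(3.2) = 1.7889

Step 3 — r_{ij} = s_{ij} / (s_i · s_j):
  r[X_1,X_1] = 1 (diagonal).
  r[X_1,X_2] = -3.95 / (3.1145 · 1.6432) = -3.95 / 5.1176 = -0.7718
  r[X_1,X_3] = -0.95 / (3.1145 · 1.7889) = -0.95 / 5.5714 = -0.1705
  r[X_2,X_2] = 1 (diagonal).
  r[X_2,X_3] = -0.05 / (1.6432 · 1.7889) = -0.05 / 2.9394 = -0.017
  r[X_3,X_3] = 1 (diagonal).

R is symmetric with unit diagonal. Assembling:

R = [[1, -0.7718, -0.1705],
 [-0.7718, 1, -0.017],
 [-0.1705, -0.017, 1]]


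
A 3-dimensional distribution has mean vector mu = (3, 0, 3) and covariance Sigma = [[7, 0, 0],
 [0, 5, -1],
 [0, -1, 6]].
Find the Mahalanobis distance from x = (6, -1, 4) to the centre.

Step 1 — centre the observation: (x - mu) = (3, -1, 1).

Step 2 — invert Sigma (cofactor / det for 3×3, or solve directly):
  Sigma^{-1} = [[0.1429, 0, 0],
 [0, 0.2069, 0.0345],
 [0, 0.0345, 0.1724]].

Step 3 — form the quadratic (x - mu)^T · Sigma^{-1} · (x - mu):
  Sigma^{-1} · (x - mu) = (0.4286, -0.1724, 0.1379).
  (x - mu)^T · [Sigma^{-1} · (x - mu)] = (3)·(0.4286) + (-1)·(-0.1724) + (1)·(0.1379) = 1.5961.

Step 4 — take square root: d = √(1.5961) ≈ 1.2634.

d(x, mu) = √(1.5961) ≈ 1.2634


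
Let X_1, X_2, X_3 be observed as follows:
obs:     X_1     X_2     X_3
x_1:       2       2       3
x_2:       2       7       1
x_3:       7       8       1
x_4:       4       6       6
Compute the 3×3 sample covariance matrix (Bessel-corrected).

Step 1 — column means:
  mean(X_1) = (2 + 2 + 7 + 4) / 4 = 15/4 = 3.75
  mean(X_2) = (2 + 7 + 8 + 6) / 4 = 23/4 = 5.75
  mean(X_3) = (3 + 1 + 1 + 6) / 4 = 11/4 = 2.75

Step 2 — sample covariance S[i,j] = (1/(n-1)) · Σ_k (x_{k,i} - mean_i) · (x_{k,j} - mean_j), with n-1 = 3.
  S[X_1,X_1] = ((-1.75)·(-1.75) + (-1.75)·(-1.75) + (3.25)·(3.25) + (0.25)·(0.25)) / 3 = 16.75/3 = 5.5833
  S[X_1,X_2] = ((-1.75)·(-3.75) + (-1.75)·(1.25) + (3.25)·(2.25) + (0.25)·(0.25)) / 3 = 11.75/3 = 3.9167
  S[X_1,X_3] = ((-1.75)·(0.25) + (-1.75)·(-1.75) + (3.25)·(-1.75) + (0.25)·(3.25)) / 3 = -2.25/3 = -0.75
  S[X_2,X_2] = ((-3.75)·(-3.75) + (1.25)·(1.25) + (2.25)·(2.25) + (0.25)·(0.25)) / 3 = 20.75/3 = 6.9167
  S[X_2,X_3] = ((-3.75)·(0.25) + (1.25)·(-1.75) + (2.25)·(-1.75) + (0.25)·(3.25)) / 3 = -6.25/3 = -2.0833
  S[X_3,X_3] = ((0.25)·(0.25) + (-1.75)·(-1.75) + (-1.75)·(-1.75) + (3.25)·(3.25)) / 3 = 16.75/3 = 5.5833

S is symmetric (S[j,i] = S[i,j]). Assembling:

S = [[5.5833, 3.9167, -0.75],
 [3.9167, 6.9167, -2.0833],
 [-0.75, -2.0833, 5.5833]]


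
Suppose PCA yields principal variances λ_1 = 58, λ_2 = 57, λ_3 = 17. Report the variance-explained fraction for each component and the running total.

Step 1 — total variance = trace(Sigma) = Σ λ_i = 58 + 57 + 17 = 132.

Step 2 — fraction explained by component i = λ_i / Σ λ:
  PC1: 58/132 = 0.4394
  PC2: 57/132 = 0.4318
  PC3: 17/132 = 0.1288

Step 3 — cumulative fraction after k components = (λ_1 + ... + λ_k) / Σ λ:
  k = 1: 58/132 = 0.4394
  k = 2: (58 + 57)/132 = 115/132 = 0.8712
  k = 3: (58 + 57 + 17)/132 = 132/132 = 1

Summary (fraction, with percent):

explained: PC1 0.4394 (43.94%), PC2 0.4318 (43.18%), PC3 0.1288 (12.88%);  cumulative: 0.4394, 0.8712, 1


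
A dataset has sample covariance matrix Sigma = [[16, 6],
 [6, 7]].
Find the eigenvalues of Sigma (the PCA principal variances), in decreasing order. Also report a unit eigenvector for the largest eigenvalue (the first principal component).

Step 1 — characteristic polynomial of 2×2 Sigma:
  det(Sigma - λI) = λ² - trace · λ + det = 0.
  trace = 16 + 7 = 23, det = 16·7 - (6)² = 76.
Step 2 — discriminant:
  Δ = trace² - 4·det = 529 - 304 = 225.
Step 3 — eigenvalues:
  λ = (trace ± √Δ)/2 = (23 ± 15)/2,
  λ_1 = 19,  λ_2 = 4.

Step 4 — unit eigenvector for λ_1: solve (Sigma - λ_1 I)v = 0. First row:
  (16 - 19)·v_x + (6)·v_y = 0, i.e. (-3)·v_x + (6)·v_y = 0,
  so v ∝ (b, λ_1 - a) = (6, 3) = u.
  ||u|| = √((6)² + (3)²) = √(45) ≈ 6.7082,
  v_1 = u/||u|| ≈ (0.8944, 0.4472) (||v_1|| = 1).

λ_1 = 19,  λ_2 = 4;  v_1 ≈ (0.8944, 0.4472)


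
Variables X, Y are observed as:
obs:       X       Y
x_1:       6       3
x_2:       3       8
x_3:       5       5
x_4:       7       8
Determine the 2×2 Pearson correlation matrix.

Step 1 — column means:
  mean(X) = (6 + 3 + 5 + 7) / 4 = 21/4 = 5.25
  mean(Y) = (3 + 8 + 5 + 8) / 4 = 24/4 = 6

Step 2 — sample variances and covariances s[i,j] = (1/(n-1)) · Σ_k (x_{k,i} - mean_i) · (x_{k,j} - mean_j), with n-1 = 3:
  s[X,X] = ((0.75)·(0.75) + (-2.25)·(-2.25) + (-0.25)·(-0.25) + (1.75)·(1.75)) / 3 = 8.75/3 = 2.9167
  s[X,Y] = ((0.75)·(-3) + (-2.25)·(2) + (-0.25)·(-1) + (1.75)·(2)) / 3 = -3/3 = -1
  s[Y,Y] = ((-3)·(-3) + (2)·(2) + (-1)·(-1) + (2)·(2)) / 3 = 18/3 = 6
  Sample standard deviations s_i = √(s[i,i]):
  s(X) = √(2.9167) = 1.7078
  s(Y) = √(6) = 2.4495

Step 3 — r_{ij} = s_{ij} / (s_i · s_j):
  r[X,X] = 1 (diagonal).
  r[X,Y] = -1 / (1.7078 · 2.4495) = -1 / 4.1833 = -0.239
  r[Y,Y] = 1 (diagonal).

R is symmetric with unit diagonal. Assembling:

R = [[1, -0.239],
 [-0.239, 1]]


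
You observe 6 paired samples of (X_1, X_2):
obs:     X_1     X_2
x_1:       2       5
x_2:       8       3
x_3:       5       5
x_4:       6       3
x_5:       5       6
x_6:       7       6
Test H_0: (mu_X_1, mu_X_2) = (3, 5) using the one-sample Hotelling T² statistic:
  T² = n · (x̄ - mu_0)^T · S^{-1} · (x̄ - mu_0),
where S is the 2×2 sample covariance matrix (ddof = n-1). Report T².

Step 1 — sample mean vector:
  mean(X_1) = (2 + 8 + 5 + 6 + 5 + 7) / 6 = 33/6 = 5.5
  mean(X_2) = (5 + 3 + 5 + 3 + 6 + 6) / 6 = 28/6 = 4.6667
  x̄ = (5.5, 4.6667),  deviation x̄ - mu_0 = (5.5, 4.6667) - (3, 5) = (2.5, -0.3333).

Step 2 — sample covariance matrix, S[i,j] = (1/(n-1)) · Σ_k (x_{k,i} - mean_i) · (x_{k,j} - mean_j), divisor n-1 = 5:
  S[X_1,X_1] = ((-3.5)·(-3.5) + (2.5)·(2.5) + (-0.5)·(-0.5) + (0.5)·(0.5) + (-0.5)·(-0.5) + (1.5)·(1.5)) / 5 = 21.5/5 = 4.3
  S[X_1,X_2] = ((-3.5)·(0.3333) + (2.5)·(-1.6667) + (-0.5)·(0.3333) + (0.5)·(-1.6667) + (-0.5)·(1.3333) + (1.5)·(1.3333)) / 5 = -5/5 = -1
  S[X_2,X_2] = ((0.3333)·(0.3333) + (-1.6667)·(-1.6667) + (0.3333)·(0.3333) + (-1.6667)·(-1.6667) + (1.3333)·(1.3333) + (1.3333)·(1.3333)) / 5 = 9.3333/5 = 1.8667
  S = [[4.3, -1],
 [-1, 1.8667]].

Step 3 — invert S. det(S) = 4.3·1.8667 - (-1)² = 7.0267.
  S^{-1} = (1/det) · [[d, -b], [-b, a]] = [[0.2657, 0.1423],
 [0.1423, 0.612]].

Step 4 — quadratic form (x̄ - mu_0)^T · S^{-1} · (x̄ - mu_0):
  S^{-1} · (x̄ - mu_0) = (0.6167, 0.1518),
  (x̄ - mu_0)^T · [...] = (2.5)·(0.6167) + (-0.3333)·(0.1518) = 1.4911.

Step 5 — scale by n: T² = 6 · 1.4911 = 8.9469.

T² ≈ 8.9469


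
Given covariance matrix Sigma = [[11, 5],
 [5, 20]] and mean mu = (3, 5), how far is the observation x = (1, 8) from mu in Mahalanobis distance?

Step 1 — centre the observation: (x - mu) = (-2, 3).

Step 2 — invert Sigma. det(Sigma) = 11·20 - (5)² = 195.
  Sigma^{-1} = (1/det) · [[d, -b], [-b, a]] = [[0.1026, -0.0256],
 [-0.0256, 0.0564]].

Step 3 — form the quadratic (x - mu)^T · Sigma^{-1} · (x - mu):
  Sigma^{-1} · (x - mu) = (-0.2821, 0.2205).
  (x - mu)^T · [Sigma^{-1} · (x - mu)] = (-2)·(-0.2821) + (3)·(0.2205) = 1.2256.

Step 4 — take square root: d = √(1.2256) ≈ 1.1071.

d(x, mu) = √(1.2256) ≈ 1.1071


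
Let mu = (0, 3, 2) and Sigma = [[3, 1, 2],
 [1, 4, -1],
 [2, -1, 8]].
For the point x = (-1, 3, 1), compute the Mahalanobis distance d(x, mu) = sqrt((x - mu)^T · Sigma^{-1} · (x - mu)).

Step 1 — centre the observation: (x - mu) = (-1, 0, -1).

Step 2 — invert Sigma (cofactor / det for 3×3, or solve directly):
  Sigma^{-1} = [[0.4769, -0.1538, -0.1385],
 [-0.1538, 0.3077, 0.0769],
 [-0.1385, 0.0769, 0.1692]].

Step 3 — form the quadratic (x - mu)^T · Sigma^{-1} · (x - mu):
  Sigma^{-1} · (x - mu) = (-0.3385, 0.0769, -0.0308).
  (x - mu)^T · [Sigma^{-1} · (x - mu)] = (-1)·(-0.3385) + (0)·(0.0769) + (-1)·(-0.0308) = 0.3692.

Step 4 — take square root: d = √(0.3692) ≈ 0.6076.

d(x, mu) = √(0.3692) ≈ 0.6076


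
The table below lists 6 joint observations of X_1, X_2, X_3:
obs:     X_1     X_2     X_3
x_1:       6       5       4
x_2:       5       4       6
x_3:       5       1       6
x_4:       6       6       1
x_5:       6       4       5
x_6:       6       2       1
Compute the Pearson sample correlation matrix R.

Step 1 — column means:
  mean(X_1) = (6 + 5 + 5 + 6 + 6 + 6) / 6 = 34/6 = 5.6667
  mean(X_2) = (5 + 4 + 1 + 6 + 4 + 2) / 6 = 22/6 = 3.6667
  mean(X_3) = (4 + 6 + 6 + 1 + 5 + 1) / 6 = 23/6 = 3.8333

Step 2 — sample variances and covariances s[i,j] = (1/(n-1)) · Σ_k (x_{k,i} - mean_i) · (x_{k,j} - mean_j), with n-1 = 5:
  s[X_1,X_1] = ((0.3333)·(0.3333) + (-0.6667)·(-0.6667) + (-0.6667)·(-0.6667) + (0.3333)·(0.3333) + (0.3333)·(0.3333) + (0.3333)·(0.3333)) / 5 = 1.3333/5 = 0.2667
  s[X_1,X_2] = ((0.3333)·(1.3333) + (-0.6667)·(0.3333) + (-0.6667)·(-2.6667) + (0.3333)·(2.3333) + (0.3333)·(0.3333) + (0.3333)·(-1.6667)) / 5 = 2.3333/5 = 0.4667
  s[X_1,X_3] = ((0.3333)·(0.1667) + (-0.6667)·(2.1667) + (-0.6667)·(2.1667) + (0.3333)·(-2.8333) + (0.3333)·(1.1667) + (0.3333)·(-2.8333)) / 5 = -4.3333/5 = -0.8667
  s[X_2,X_2] = ((1.3333)·(1.3333) + (0.3333)·(0.3333) + (-2.6667)·(-2.6667) + (2.3333)·(2.3333) + (0.3333)·(0.3333) + (-1.6667)·(-1.6667)) / 5 = 17.3333/5 = 3.4667
  s[X_2,X_3] = ((1.3333)·(0.1667) + (0.3333)·(2.1667) + (-2.6667)·(2.1667) + (2.3333)·(-2.8333) + (0.3333)·(1.1667) + (-1.6667)·(-2.8333)) / 5 = -6.3333/5 = -1.2667
  s[X_3,X_3] = ((0.1667)·(0.1667) + (2.1667)·(2.1667) + (2.1667)·(2.1667) + (-2.8333)·(-2.8333) + (1.1667)·(1.1667) + (-2.8333)·(-2.8333)) / 5 = 26.8333/5 = 5.3667
  Sample standard deviations s_i = √(s[i,i]):
  s(X_1) = √(0.2667) = 0.5164
  s(X_2) = √(3.4667) = 1.8619
  s(X_3) = √(5.3667) = 2.3166

Step 3 — r_{ij} = s_{ij} / (s_i · s_j):
  r[X_1,X_1] = 1 (diagonal).
  r[X_1,X_2] = 0.4667 / (0.5164 · 1.8619) = 0.4667 / 0.9615 = 0.4854
  r[X_1,X_3] = -0.8667 / (0.5164 · 2.3166) = -0.8667 / 1.1963 = -0.7245
  r[X_2,X_2] = 1 (diagonal).
  r[X_2,X_3] = -1.2667 / (1.8619 · 2.3166) = -1.2667 / 4.3133 = -0.2937
  r[X_3,X_3] = 1 (diagonal).

R is symmetric with unit diagonal. Assembling:

R = [[1, 0.4854, -0.7245],
 [0.4854, 1, -0.2937],
 [-0.7245, -0.2937, 1]]


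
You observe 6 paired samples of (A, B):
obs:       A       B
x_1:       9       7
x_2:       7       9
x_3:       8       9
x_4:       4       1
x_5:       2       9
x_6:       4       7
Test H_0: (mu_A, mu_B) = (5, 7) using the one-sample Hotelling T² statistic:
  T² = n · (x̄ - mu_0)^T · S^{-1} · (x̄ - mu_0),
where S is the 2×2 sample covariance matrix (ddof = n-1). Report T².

Step 1 — sample mean vector:
  mean(A) = (9 + 7 + 8 + 4 + 2 + 4) / 6 = 34/6 = 5.6667
  mean(B) = (7 + 9 + 9 + 1 + 9 + 7) / 6 = 42/6 = 7
  x̄ = (5.6667, 7),  deviation x̄ - mu_0 = (5.6667, 7) - (5, 7) = (0.6667, 0).

Step 2 — sample covariance matrix, S[i,j] = (1/(n-1)) · Σ_k (x_{k,i} - mean_i) · (x_{k,j} - mean_j), divisor n-1 = 5:
  S[A,A] = ((3.3333)·(3.3333) + (1.3333)·(1.3333) + (2.3333)·(2.3333) + (-1.6667)·(-1.6667) + (-3.6667)·(-3.6667) + (-1.6667)·(-1.6667)) / 5 = 37.3333/5 = 7.4667
  S[A,B] = ((3.3333)·(0) + (1.3333)·(2) + (2.3333)·(2) + (-1.6667)·(-6) + (-3.6667)·(2) + (-1.6667)·(0)) / 5 = 10/5 = 2
  S[B,B] = ((0)·(0) + (2)·(2) + (2)·(2) + (-6)·(-6) + (2)·(2) + (0)·(0)) / 5 = 48/5 = 9.6
  S = [[7.4667, 2],
 [2, 9.6]].

Step 3 — invert S. det(S) = 7.4667·9.6 - (2)² = 67.68.
  S^{-1} = (1/det) · [[d, -b], [-b, a]] = [[0.1418, -0.0296],
 [-0.0296, 0.1103]].

Step 4 — quadratic form (x̄ - mu_0)^T · S^{-1} · (x̄ - mu_0):
  S^{-1} · (x̄ - mu_0) = (0.0946, -0.0197),
  (x̄ - mu_0)^T · [...] = (0.6667)·(0.0946) + (0)·(-0.0197) = 0.063.

Step 5 — scale by n: T² = 6 · 0.063 = 0.3783.

T² ≈ 0.3783


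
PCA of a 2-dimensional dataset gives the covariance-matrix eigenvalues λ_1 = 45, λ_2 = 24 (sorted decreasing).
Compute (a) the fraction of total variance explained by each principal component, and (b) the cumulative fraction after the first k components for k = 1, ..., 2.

Step 1 — total variance = trace(Sigma) = Σ λ_i = 45 + 24 = 69.

Step 2 — fraction explained by component i = λ_i / Σ λ:
  PC1: 45/69 = 0.6522
  PC2: 24/69 = 0.3478

Step 3 — cumulative fraction after k components = (λ_1 + ... + λ_k) / Σ λ:
  k = 1: 45/69 = 0.6522
  k = 2: (45 + 24)/69 = 69/69 = 1

Summary (fraction, with percent):

explained: PC1 0.6522 (65.22%), PC2 0.3478 (34.78%);  cumulative: 0.6522, 1


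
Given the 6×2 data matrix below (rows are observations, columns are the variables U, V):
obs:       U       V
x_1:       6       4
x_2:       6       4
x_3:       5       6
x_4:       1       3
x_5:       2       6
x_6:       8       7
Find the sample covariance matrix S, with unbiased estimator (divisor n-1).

Step 1 — column means:
  mean(U) = (6 + 6 + 5 + 1 + 2 + 8) / 6 = 28/6 = 4.6667
  mean(V) = (4 + 4 + 6 + 3 + 6 + 7) / 6 = 30/6 = 5

Step 2 — sample covariance S[i,j] = (1/(n-1)) · Σ_k (x_{k,i} - mean_i) · (x_{k,j} - mean_j), with n-1 = 5.
  S[U,U] = ((1.3333)·(1.3333) + (1.3333)·(1.3333) + (0.3333)·(0.3333) + (-3.6667)·(-3.6667) + (-2.6667)·(-2.6667) + (3.3333)·(3.3333)) / 5 = 35.3333/5 = 7.0667
  S[U,V] = ((1.3333)·(-1) + (1.3333)·(-1) + (0.3333)·(1) + (-3.6667)·(-2) + (-2.6667)·(1) + (3.3333)·(2)) / 5 = 9/5 = 1.8
  S[V,V] = ((-1)·(-1) + (-1)·(-1) + (1)·(1) + (-2)·(-2) + (1)·(1) + (2)·(2)) / 5 = 12/5 = 2.4

S is symmetric (S[j,i] = S[i,j]). Assembling:

S = [[7.0667, 1.8],
 [1.8, 2.4]]


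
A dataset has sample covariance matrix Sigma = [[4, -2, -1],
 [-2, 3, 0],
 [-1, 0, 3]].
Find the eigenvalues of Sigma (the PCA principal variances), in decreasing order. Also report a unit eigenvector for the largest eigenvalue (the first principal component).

Step 1 — characteristic polynomial p(λ) = det(λI - Sigma) = λ³ - tr·λ² + c_1·λ - det, where tr = trace, c_1 = sum of the principal 2×2 minors, det = det(Sigma):
  tr = 4 + 3 + 3 = 10,
  c_1 = (4·3 - (-2)²) + (4·3 - (-1)²) + (3·3 - (0)²) = 8 + 11 + 9 = 28,
  det = 4·(3·3 - (0)²) - (-2)·((-2)·3 - (0)·(-1)) + (-1)·((-2)·(0) - 3·(-1)) = 4·(9) - (-2)·(-6) + (-1)·(3) = 21.
  So p(λ) = λ³ - 10λ² + 28λ - 21.
Step 2 — look for an integer root (rational root theorem: any rational root is an integer divisor of 21). Testing λ = 3:
  p(3) = 27 - 90 + 84 - 21 = 0  ✓
  Dividing out (λ - 3): p(λ) = (λ - 3)(λ² - 7λ + 7).
Step 3 — remaining eigenvalues from the quadratic λ² - 7λ + 7 = 0:
  Δ = 7² - 4·7 = 49 - 28 = 21,  λ = (7 ± √21)/2 = (7 ± 4.5826)/2 ≈ 5.7913 or 1.2087.
  Sorted: λ_1 = 5.7913,  λ_2 = 3,  λ_3 = 1.2087  (check: sum = 10 = tr ✓).

Step 4 — unit eigenvector for λ_1 ≈ 5.7913: v spans the null space of (Sigma - λ_1 I), whose rows are
  r_1 = (-1.7913, -2, -1),  r_2 = (-2, -2.7913, 0),  r_3 = (-1, 0, -2.7913).
  v is orthogonal to every row, so take v ∝ r_1 × r_2 = ((-2)·(0) - (-1)·(-2.7913), (-1)·(-2) - (-1.7913)·(0), (-1.7913)·(-2.7913) - (-2)·(-2)) ≈ (-2.7913, 2, 1).
  Rescale (multiply by -1 so the first nonzero entry is positive): u = (2.7913, -2, -1).
  ||u|| = √((2.7913)² + (-2)² + (-1)²) = √(12.7913) ≈ 3.5765,  v_1 = u/||u|| ≈ (0.7805, -0.5592, -0.2796) (||v_1|| = 1).

λ_1 = 5.7913,  λ_2 = 3,  λ_3 = 1.2087;  v_1 ≈ (0.7805, -0.5592, -0.2796)


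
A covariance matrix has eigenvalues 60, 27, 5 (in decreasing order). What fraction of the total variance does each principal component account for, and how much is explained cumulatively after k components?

Step 1 — total variance = trace(Sigma) = Σ λ_i = 60 + 27 + 5 = 92.

Step 2 — fraction explained by component i = λ_i / Σ λ:
  PC1: 60/92 = 0.6522
  PC2: 27/92 = 0.2935
  PC3: 5/92 = 0.0543

Step 3 — cumulative fraction after k components = (λ_1 + ... + λ_k) / Σ λ:
  k = 1: 60/92 = 0.6522
  k = 2: (60 + 27)/92 = 87/92 = 0.9457
  k = 3: (60 + 27 + 5)/92 = 92/92 = 1

Summary (fraction, with percent):

explained: PC1 0.6522 (65.22%), PC2 0.2935 (29.35%), PC3 0.0543 (5.43%);  cumulative: 0.6522, 0.9457, 1


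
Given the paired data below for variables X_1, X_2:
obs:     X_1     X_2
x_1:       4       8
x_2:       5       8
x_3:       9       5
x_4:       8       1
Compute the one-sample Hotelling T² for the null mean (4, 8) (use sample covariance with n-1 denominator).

Step 1 — sample mean vector:
  mean(X_1) = (4 + 5 + 9 + 8) / 4 = 26/4 = 6.5
  mean(X_2) = (8 + 8 + 5 + 1) / 4 = 22/4 = 5.5
  x̄ = (6.5, 5.5),  deviation x̄ - mu_0 = (6.5, 5.5) - (4, 8) = (2.5, -2.5).

Step 2 — sample covariance matrix, S[i,j] = (1/(n-1)) · Σ_k (x_{k,i} - mean_i) · (x_{k,j} - mean_j), divisor n-1 = 3:
  S[X_1,X_1] = ((-2.5)·(-2.5) + (-1.5)·(-1.5) + (2.5)·(2.5) + (1.5)·(1.5)) / 3 = 17/3 = 5.6667
  S[X_1,X_2] = ((-2.5)·(2.5) + (-1.5)·(2.5) + (2.5)·(-0.5) + (1.5)·(-4.5)) / 3 = -18/3 = -6
  S[X_2,X_2] = ((2.5)·(2.5) + (2.5)·(2.5) + (-0.5)·(-0.5) + (-4.5)·(-4.5)) / 3 = 33/3 = 11
  S = [[5.6667, -6],
 [-6, 11]].

Step 3 — invert S. det(S) = 5.6667·11 - (-6)² = 26.3333.
  S^{-1} = (1/det) · [[d, -b], [-b, a]] = [[0.4177, 0.2278],
 [0.2278, 0.2152]].

Step 4 — quadratic form (x̄ - mu_0)^T · S^{-1} · (x̄ - mu_0):
  S^{-1} · (x̄ - mu_0) = (0.4747, 0.0316),
  (x̄ - mu_0)^T · [...] = (2.5)·(0.4747) + (-2.5)·(0.0316) = 1.1076.

Step 5 — scale by n: T² = 4 · 1.1076 = 4.4304.

T² ≈ 4.4304


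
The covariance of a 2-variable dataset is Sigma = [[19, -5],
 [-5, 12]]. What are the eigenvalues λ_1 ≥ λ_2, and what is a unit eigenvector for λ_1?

Step 1 — characteristic polynomial of 2×2 Sigma:
  det(Sigma - λI) = λ² - trace · λ + det = 0.
  trace = 19 + 12 = 31, det = 19·12 - (-5)² = 203.
Step 2 — discriminant:
  Δ = trace² - 4·det = 961 - 812 = 149.
Step 3 — eigenvalues:
  λ = (trace ± √Δ)/2 = (31 ± 12.2066)/2,
  λ_1 = 21.6033,  λ_2 = 9.3967.

Step 4 — unit eigenvector for λ_1: solve (Sigma - λ_1 I)v = 0. First row:
  (19 - 21.6033)·v_x + (-5)·v_y = 0, i.e. (-2.6033)·v_x + (-5)·v_y = 0,
  so v ∝ (b, λ_1 - a) = (-5, 2.6033); multiply by -1 so the first entry is positive: u = (5, -2.6033).
  ||u|| = √((5)² + (-2.6033)²) = √(31.7771) ≈ 5.6371,
  v_1 = u/||u|| ≈ (0.887, -0.4618) (||v_1|| = 1).

λ_1 = 21.6033,  λ_2 = 9.3967;  v_1 ≈ (0.887, -0.4618)


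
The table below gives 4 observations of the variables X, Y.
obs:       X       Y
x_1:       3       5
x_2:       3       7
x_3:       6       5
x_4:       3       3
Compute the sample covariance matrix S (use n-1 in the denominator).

Step 1 — column means:
  mean(X) = (3 + 3 + 6 + 3) / 4 = 15/4 = 3.75
  mean(Y) = (5 + 7 + 5 + 3) / 4 = 20/4 = 5

Step 2 — sample covariance S[i,j] = (1/(n-1)) · Σ_k (x_{k,i} - mean_i) · (x_{k,j} - mean_j), with n-1 = 3.
  S[X,X] = ((-0.75)·(-0.75) + (-0.75)·(-0.75) + (2.25)·(2.25) + (-0.75)·(-0.75)) / 3 = 6.75/3 = 2.25
  S[X,Y] = ((-0.75)·(0) + (-0.75)·(2) + (2.25)·(0) + (-0.75)·(-2)) / 3 = 0/3 = 0
  S[Y,Y] = ((0)·(0) + (2)·(2) + (0)·(0) + (-2)·(-2)) / 3 = 8/3 = 2.6667

S is symmetric (S[j,i] = S[i,j]). Assembling:

S = [[2.25, 0],
 [0, 2.6667]]


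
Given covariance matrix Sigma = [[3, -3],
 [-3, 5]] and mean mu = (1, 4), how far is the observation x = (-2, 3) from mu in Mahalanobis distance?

Step 1 — centre the observation: (x - mu) = (-3, -1).

Step 2 — invert Sigma. det(Sigma) = 3·5 - (-3)² = 6.
  Sigma^{-1} = (1/det) · [[d, -b], [-b, a]] = [[0.8333, 0.5],
 [0.5, 0.5]].

Step 3 — form the quadratic (x - mu)^T · Sigma^{-1} · (x - mu):
  Sigma^{-1} · (x - mu) = (-3, -2).
  (x - mu)^T · [Sigma^{-1} · (x - mu)] = (-3)·(-3) + (-1)·(-2) = 11.

Step 4 — take square root: d = √(11) ≈ 3.3166.

d(x, mu) = √(11) ≈ 3.3166


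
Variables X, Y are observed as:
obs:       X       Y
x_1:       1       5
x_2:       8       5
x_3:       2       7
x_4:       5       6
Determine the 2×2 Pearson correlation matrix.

Step 1 — column means:
  mean(X) = (1 + 8 + 2 + 5) / 4 = 16/4 = 4
  mean(Y) = (5 + 5 + 7 + 6) / 4 = 23/4 = 5.75

Step 2 — sample variances and covariances s[i,j] = (1/(n-1)) · Σ_k (x_{k,i} - mean_i) · (x_{k,j} - mean_j), with n-1 = 3:
  s[X,X] = ((-3)·(-3) + (4)·(4) + (-2)·(-2) + (1)·(1)) / 3 = 30/3 = 10
  s[X,Y] = ((-3)·(-0.75) + (4)·(-0.75) + (-2)·(1.25) + (1)·(0.25)) / 3 = -3/3 = -1
  s[Y,Y] = ((-0.75)·(-0.75) + (-0.75)·(-0.75) + (1.25)·(1.25) + (0.25)·(0.25)) / 3 = 2.75/3 = 0.9167
  Sample standard deviations s_i = √(s[i,i]):
  s(X) = √(10) = 3.1623
  s(Y) = √(0.9167) = 0.9574

Step 3 — r_{ij} = s_{ij} / (s_i · s_j):
  r[X,X] = 1 (diagonal).
  r[X,Y] = -1 / (3.1623 · 0.9574) = -1 / 3.0277 = -0.3303
  r[Y,Y] = 1 (diagonal).

R is symmetric with unit diagonal. Assembling:

R = [[1, -0.3303],
 [-0.3303, 1]]


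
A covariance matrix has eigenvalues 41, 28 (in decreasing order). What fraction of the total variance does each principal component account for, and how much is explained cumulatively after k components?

Step 1 — total variance = trace(Sigma) = Σ λ_i = 41 + 28 = 69.

Step 2 — fraction explained by component i = λ_i / Σ λ:
  PC1: 41/69 = 0.5942
  PC2: 28/69 = 0.4058

Step 3 — cumulative fraction after k components = (λ_1 + ... + λ_k) / Σ λ:
  k = 1: 41/69 = 0.5942
  k = 2: (41 + 28)/69 = 69/69 = 1

Summary (fraction, with percent):

explained: PC1 0.5942 (59.42%), PC2 0.4058 (40.58%);  cumulative: 0.5942, 1


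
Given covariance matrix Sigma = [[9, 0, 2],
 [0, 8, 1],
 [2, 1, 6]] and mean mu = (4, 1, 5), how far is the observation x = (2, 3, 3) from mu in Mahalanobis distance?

Step 1 — centre the observation: (x - mu) = (-2, 2, -2).

Step 2 — invert Sigma (cofactor / det for 3×3, or solve directly):
  Sigma^{-1} = [[0.1202, 0.0051, -0.0409],
 [0.0051, 0.1279, -0.023],
 [-0.0409, -0.023, 0.1841]].

Step 3 — form the quadratic (x - mu)^T · Sigma^{-1} · (x - mu):
  Sigma^{-1} · (x - mu) = (-0.1483, 0.2916, -0.3325).
  (x - mu)^T · [Sigma^{-1} · (x - mu)] = (-2)·(-0.1483) + (2)·(0.2916) + (-2)·(-0.3325) = 1.5448.

Step 4 — take square root: d = √(1.5448) ≈ 1.2429.

d(x, mu) = √(1.5448) ≈ 1.2429


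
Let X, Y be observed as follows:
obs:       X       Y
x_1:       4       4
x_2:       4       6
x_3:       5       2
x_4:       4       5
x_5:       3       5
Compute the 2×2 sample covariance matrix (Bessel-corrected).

Step 1 — column means:
  mean(X) = (4 + 4 + 5 + 4 + 3) / 5 = 20/5 = 4
  mean(Y) = (4 + 6 + 2 + 5 + 5) / 5 = 22/5 = 4.4

Step 2 — sample covariance S[i,j] = (1/(n-1)) · Σ_k (x_{k,i} - mean_i) · (x_{k,j} - mean_j), with n-1 = 4.
  S[X,X] = ((0)·(0) + (0)·(0) + (1)·(1) + (0)·(0) + (-1)·(-1)) / 4 = 2/4 = 0.5
  S[X,Y] = ((0)·(-0.4) + (0)·(1.6) + (1)·(-2.4) + (0)·(0.6) + (-1)·(0.6)) / 4 = -3/4 = -0.75
  S[Y,Y] = ((-0.4)·(-0.4) + (1.6)·(1.6) + (-2.4)·(-2.4) + (0.6)·(0.6) + (0.6)·(0.6)) / 4 = 9.2/4 = 2.3

S is symmetric (S[j,i] = S[i,j]). Assembling:

S = [[0.5, -0.75],
 [-0.75, 2.3]]


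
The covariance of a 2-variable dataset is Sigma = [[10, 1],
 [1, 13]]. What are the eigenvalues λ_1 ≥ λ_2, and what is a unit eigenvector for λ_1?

Step 1 — characteristic polynomial of 2×2 Sigma:
  det(Sigma - λI) = λ² - trace · λ + det = 0.
  trace = 10 + 13 = 23, det = 10·13 - (1)² = 129.
Step 2 — discriminant:
  Δ = trace² - 4·det = 529 - 516 = 13.
Step 3 — eigenvalues:
  λ = (trace ± √Δ)/2 = (23 ± 3.6056)/2,
  λ_1 = 13.3028,  λ_2 = 9.6972.

Step 4 — unit eigenvector for λ_1: solve (Sigma - λ_1 I)v = 0. First row:
  (10 - 13.3028)·v_x + (1)·v_y = 0, i.e. (-3.3028)·v_x + (1)·v_y = 0,
  so v ∝ (b, λ_1 - a) = (1, 3.3028) = u.
  ||u|| = √((1)² + (3.3028)²) = √(11.9083) ≈ 3.4508,
  v_1 = u/||u|| ≈ (0.2898, 0.9571) (||v_1|| = 1).

λ_1 = 13.3028,  λ_2 = 9.6972;  v_1 ≈ (0.2898, 0.9571)


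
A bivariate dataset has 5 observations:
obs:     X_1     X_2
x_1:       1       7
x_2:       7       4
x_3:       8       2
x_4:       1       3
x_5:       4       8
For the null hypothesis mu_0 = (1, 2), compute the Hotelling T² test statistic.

Step 1 — sample mean vector:
  mean(X_1) = (1 + 7 + 8 + 1 + 4) / 5 = 21/5 = 4.2
  mean(X_2) = (7 + 4 + 2 + 3 + 8) / 5 = 24/5 = 4.8
  x̄ = (4.2, 4.8),  deviation x̄ - mu_0 = (4.2, 4.8) - (1, 2) = (3.2, 2.8).

Step 2 — sample covariance matrix, S[i,j] = (1/(n-1)) · Σ_k (x_{k,i} - mean_i) · (x_{k,j} - mean_j), divisor n-1 = 4:
  S[X_1,X_1] = ((-3.2)·(-3.2) + (2.8)·(2.8) + (3.8)·(3.8) + (-3.2)·(-3.2) + (-0.2)·(-0.2)) / 4 = 42.8/4 = 10.7
  S[X_1,X_2] = ((-3.2)·(2.2) + (2.8)·(-0.8) + (3.8)·(-2.8) + (-3.2)·(-1.8) + (-0.2)·(3.2)) / 4 = -14.8/4 = -3.7
  S[X_2,X_2] = ((2.2)·(2.2) + (-0.8)·(-0.8) + (-2.8)·(-2.8) + (-1.8)·(-1.8) + (3.2)·(3.2)) / 4 = 26.8/4 = 6.7
  S = [[10.7, -3.7],
 [-3.7, 6.7]].

Step 3 — invert S. det(S) = 10.7·6.7 - (-3.7)² = 58.
  S^{-1} = (1/det) · [[d, -b], [-b, a]] = [[0.1155, 0.0638],
 [0.0638, 0.1845]].

Step 4 — quadratic form (x̄ - mu_0)^T · S^{-1} · (x̄ - mu_0):
  S^{-1} · (x̄ - mu_0) = (0.5483, 0.7207),
  (x̄ - mu_0)^T · [...] = (3.2)·(0.5483) + (2.8)·(0.7207) = 3.7724.

Step 5 — scale by n: T² = 5 · 3.7724 = 18.8621.

T² ≈ 18.8621


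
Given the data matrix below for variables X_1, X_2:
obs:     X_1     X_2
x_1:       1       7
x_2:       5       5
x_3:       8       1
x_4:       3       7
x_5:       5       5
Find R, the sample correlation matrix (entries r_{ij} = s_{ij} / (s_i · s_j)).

Step 1 — column means:
  mean(X_1) = (1 + 5 + 8 + 3 + 5) / 5 = 22/5 = 4.4
  mean(X_2) = (7 + 5 + 1 + 7 + 5) / 5 = 25/5 = 5

Step 2 — sample variances and covariances s[i,j] = (1/(n-1)) · Σ_k (x_{k,i} - mean_i) · (x_{k,j} - mean_j), with n-1 = 4:
  s[X_1,X_1] = ((-3.4)·(-3.4) + (0.6)·(0.6) + (3.6)·(3.6) + (-1.4)·(-1.4) + (0.6)·(0.6)) / 4 = 27.2/4 = 6.8
  s[X_1,X_2] = ((-3.4)·(2) + (0.6)·(0) + (3.6)·(-4) + (-1.4)·(2) + (0.6)·(0)) / 4 = -24/4 = -6
  s[X_2,X_2] = ((2)·(2) + (0)·(0) + (-4)·(-4) + (2)·(2) + (0)·(0)) / 4 = 24/4 = 6
  Sample standard deviations s_i = √(s[i,i]):
  s(X_1) = √(6.8) = 2.6077
  s(X_2) = √(6) = 2.4495

Step 3 — r_{ij} = s_{ij} / (s_i · s_j):
  r[X_1,X_1] = 1 (diagonal).
  r[X_1,X_2] = -6 / (2.6077 · 2.4495) = -6 / 6.3875 = -0.9393
  r[X_2,X_2] = 1 (diagonal).

R is symmetric with unit diagonal. Assembling:

R = [[1, -0.9393],
 [-0.9393, 1]]


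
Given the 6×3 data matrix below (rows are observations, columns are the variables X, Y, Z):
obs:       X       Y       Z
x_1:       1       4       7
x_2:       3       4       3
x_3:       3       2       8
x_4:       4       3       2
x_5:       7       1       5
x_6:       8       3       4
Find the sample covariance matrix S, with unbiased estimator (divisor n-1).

Step 1 — column means:
  mean(X) = (1 + 3 + 3 + 4 + 7 + 8) / 6 = 26/6 = 4.3333
  mean(Y) = (4 + 4 + 2 + 3 + 1 + 3) / 6 = 17/6 = 2.8333
  mean(Z) = (7 + 3 + 8 + 2 + 5 + 4) / 6 = 29/6 = 4.8333

Step 2 — sample covariance S[i,j] = (1/(n-1)) · Σ_k (x_{k,i} - mean_i) · (x_{k,j} - mean_j), with n-1 = 5.
  S[X,X] = ((-3.3333)·(-3.3333) + (-1.3333)·(-1.3333) + (-1.3333)·(-1.3333) + (-0.3333)·(-0.3333) + (2.6667)·(2.6667) + (3.6667)·(3.6667)) / 5 = 35.3333/5 = 7.0667
  S[X,Y] = ((-3.3333)·(1.1667) + (-1.3333)·(1.1667) + (-1.3333)·(-0.8333) + (-0.3333)·(0.1667) + (2.6667)·(-1.8333) + (3.6667)·(0.1667)) / 5 = -8.6667/5 = -1.7333
  S[X,Z] = ((-3.3333)·(2.1667) + (-1.3333)·(-1.8333) + (-1.3333)·(3.1667) + (-0.3333)·(-2.8333) + (2.6667)·(0.1667) + (3.6667)·(-0.8333)) / 5 = -10.6667/5 = -2.1333
  S[Y,Y] = ((1.1667)·(1.1667) + (1.1667)·(1.1667) + (-0.8333)·(-0.8333) + (0.1667)·(0.1667) + (-1.8333)·(-1.8333) + (0.1667)·(0.1667)) / 5 = 6.8333/5 = 1.3667
  S[Y,Z] = ((1.1667)·(2.1667) + (1.1667)·(-1.8333) + (-0.8333)·(3.1667) + (0.1667)·(-2.8333) + (-1.8333)·(0.1667) + (0.1667)·(-0.8333)) / 5 = -3.1667/5 = -0.6333
  S[Z,Z] = ((2.1667)·(2.1667) + (-1.8333)·(-1.8333) + (3.1667)·(3.1667) + (-2.8333)·(-2.8333) + (0.1667)·(0.1667) + (-0.8333)·(-0.8333)) / 5 = 26.8333/5 = 5.3667

S is symmetric (S[j,i] = S[i,j]). Assembling:

S = [[7.0667, -1.7333, -2.1333],
 [-1.7333, 1.3667, -0.6333],
 [-2.1333, -0.6333, 5.3667]]


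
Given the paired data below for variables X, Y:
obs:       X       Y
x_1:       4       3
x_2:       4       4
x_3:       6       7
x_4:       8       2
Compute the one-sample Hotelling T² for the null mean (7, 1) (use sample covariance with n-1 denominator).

Step 1 — sample mean vector:
  mean(X) = (4 + 4 + 6 + 8) / 4 = 22/4 = 5.5
  mean(Y) = (3 + 4 + 7 + 2) / 4 = 16/4 = 4
  x̄ = (5.5, 4),  deviation x̄ - mu_0 = (5.5, 4) - (7, 1) = (-1.5, 3).

Step 2 — sample covariance matrix, S[i,j] = (1/(n-1)) · Σ_k (x_{k,i} - mean_i) · (x_{k,j} - mean_j), divisor n-1 = 3:
  S[X,X] = ((-1.5)·(-1.5) + (-1.5)·(-1.5) + (0.5)·(0.5) + (2.5)·(2.5)) / 3 = 11/3 = 3.6667
  S[X,Y] = ((-1.5)·(-1) + (-1.5)·(0) + (0.5)·(3) + (2.5)·(-2)) / 3 = -2/3 = -0.6667
  S[Y,Y] = ((-1)·(-1) + (0)·(0) + (3)·(3) + (-2)·(-2)) / 3 = 14/3 = 4.6667
  S = [[3.6667, -0.6667],
 [-0.6667, 4.6667]].

Step 3 — invert S. det(S) = 3.6667·4.6667 - (-0.6667)² = 16.6667.
  S^{-1} = (1/det) · [[d, -b], [-b, a]] = [[0.28, 0.04],
 [0.04, 0.22]].

Step 4 — quadratic form (x̄ - mu_0)^T · S^{-1} · (x̄ - mu_0):
  S^{-1} · (x̄ - mu_0) = (-0.3, 0.6),
  (x̄ - mu_0)^T · [...] = (-1.5)·(-0.3) + (3)·(0.6) = 2.25.

Step 5 — scale by n: T² = 4 · 2.25 = 9.

T² ≈ 9


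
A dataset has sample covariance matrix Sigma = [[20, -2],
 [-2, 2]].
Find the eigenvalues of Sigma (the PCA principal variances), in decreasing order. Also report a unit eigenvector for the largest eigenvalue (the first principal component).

Step 1 — characteristic polynomial of 2×2 Sigma:
  det(Sigma - λI) = λ² - trace · λ + det = 0.
  trace = 20 + 2 = 22, det = 20·2 - (-2)² = 36.
Step 2 — discriminant:
  Δ = trace² - 4·det = 484 - 144 = 340.
Step 3 — eigenvalues:
  λ = (trace ± √Δ)/2 = (22 ± 18.4391)/2,
  λ_1 = 20.2195,  λ_2 = 1.7805.

Step 4 — unit eigenvector for λ_1: solve (Sigma - λ_1 I)v = 0. First row:
  (20 - 20.2195)·v_x + (-2)·v_y = 0, i.e. (-0.2195)·v_x + (-2)·v_y = 0,
  so v ∝ (b, λ_1 - a) = (-2, 0.2195); multiply by -1 so the first entry is positive: u = (2, -0.2195).
  ||u|| = √((2)² + (-0.2195)²) = √(4.0482) ≈ 2.012,
  v_1 = u/||u|| ≈ (0.994, -0.1091) (||v_1|| = 1).

λ_1 = 20.2195,  λ_2 = 1.7805;  v_1 ≈ (0.994, -0.1091)


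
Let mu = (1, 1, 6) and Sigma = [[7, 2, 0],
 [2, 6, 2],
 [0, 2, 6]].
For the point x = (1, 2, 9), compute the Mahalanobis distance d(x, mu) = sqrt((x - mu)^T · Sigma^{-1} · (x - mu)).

Step 1 — centre the observation: (x - mu) = (0, 1, 3).

Step 2 — invert Sigma (cofactor / det for 3×3, or solve directly):
  Sigma^{-1} = [[0.16, -0.06, 0.02],
 [-0.06, 0.21, -0.07],
 [0.02, -0.07, 0.19]].

Step 3 — form the quadratic (x - mu)^T · Sigma^{-1} · (x - mu):
  Sigma^{-1} · (x - mu) = (0, 0, 0.5).
  (x - mu)^T · [Sigma^{-1} · (x - mu)] = (0)·(0) + (1)·(0) + (3)·(0.5) = 1.5.

Step 4 — take square root: d = √(1.5) ≈ 1.2247.

d(x, mu) = √(1.5) ≈ 1.2247


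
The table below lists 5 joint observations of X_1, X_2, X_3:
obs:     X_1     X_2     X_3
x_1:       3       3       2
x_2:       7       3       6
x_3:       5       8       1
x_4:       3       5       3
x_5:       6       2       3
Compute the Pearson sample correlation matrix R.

Step 1 — column means:
  mean(X_1) = (3 + 7 + 5 + 3 + 6) / 5 = 24/5 = 4.8
  mean(X_2) = (3 + 3 + 8 + 5 + 2) / 5 = 21/5 = 4.2
  mean(X_3) = (2 + 6 + 1 + 3 + 3) / 5 = 15/5 = 3

Step 2 — sample variances and covariances s[i,j] = (1/(n-1)) · Σ_k (x_{k,i} - mean_i) · (x_{k,j} - mean_j), with n-1 = 4:
  s[X_1,X_1] = ((-1.8)·(-1.8) + (2.2)·(2.2) + (0.2)·(0.2) + (-1.8)·(-1.8) + (1.2)·(1.2)) / 4 = 12.8/4 = 3.2
  s[X_1,X_2] = ((-1.8)·(-1.2) + (2.2)·(-1.2) + (0.2)·(3.8) + (-1.8)·(0.8) + (1.2)·(-2.2)) / 4 = -3.8/4 = -0.95
  s[X_1,X_3] = ((-1.8)·(-1) + (2.2)·(3) + (0.2)·(-2) + (-1.8)·(0) + (1.2)·(0)) / 4 = 8/4 = 2
  s[X_2,X_2] = ((-1.2)·(-1.2) + (-1.2)·(-1.2) + (3.8)·(3.8) + (0.8)·(0.8) + (-2.2)·(-2.2)) / 4 = 22.8/4 = 5.7
  s[X_2,X_3] = ((-1.2)·(-1) + (-1.2)·(3) + (3.8)·(-2) + (0.8)·(0) + (-2.2)·(0)) / 4 = -10/4 = -2.5
  s[X_3,X_3] = ((-1)·(-1) + (3)·(3) + (-2)·(-2) + (0)·(0) + (0)·(0)) / 4 = 14/4 = 3.5
  Sample standard deviations s_i = √(s[i,i]):
  s(X_1) = √(3.2) = 1.7889
  s(X_2) = √(5.7) = 2.3875
  s(X_3) = √(3.5) = 1.8708

Step 3 — r_{ij} = s_{ij} / (s_i · s_j):
  r[X_1,X_1] = 1 (diagonal).
  r[X_1,X_2] = -0.95 / (1.7889 · 2.3875) = -0.95 / 4.2708 = -0.2224
  r[X_1,X_3] = 2 / (1.7889 · 1.8708) = 2 / 3.3466 = 0.5976
  r[X_2,X_2] = 1 (diagonal).
  r[X_2,X_3] = -2.5 / (2.3875 · 1.8708) = -2.5 / 4.4665 = -0.5597
  r[X_3,X_3] = 1 (diagonal).

R is symmetric with unit diagonal. Assembling:

R = [[1, -0.2224, 0.5976],
 [-0.2224, 1, -0.5597],
 [0.5976, -0.5597, 1]]


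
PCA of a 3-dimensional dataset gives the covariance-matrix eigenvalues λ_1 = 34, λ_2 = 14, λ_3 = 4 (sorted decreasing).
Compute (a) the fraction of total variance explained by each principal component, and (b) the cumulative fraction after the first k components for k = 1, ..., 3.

Step 1 — total variance = trace(Sigma) = Σ λ_i = 34 + 14 + 4 = 52.

Step 2 — fraction explained by component i = λ_i / Σ λ:
  PC1: 34/52 = 0.6538
  PC2: 14/52 = 0.2692
  PC3: 4/52 = 0.0769

Step 3 — cumulative fraction after k components = (λ_1 + ... + λ_k) / Σ λ:
  k = 1: 34/52 = 0.6538
  k = 2: (34 + 14)/52 = 48/52 = 0.9231
  k = 3: (34 + 14 + 4)/52 = 52/52 = 1

Summary (fraction, with percent):

explained: PC1 0.6538 (65.38%), PC2 0.2692 (26.92%), PC3 0.0769 (7.69%);  cumulative: 0.6538, 0.9231, 1


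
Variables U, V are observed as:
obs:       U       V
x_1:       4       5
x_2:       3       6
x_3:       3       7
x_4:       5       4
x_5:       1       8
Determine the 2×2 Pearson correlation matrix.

Step 1 — column means:
  mean(U) = (4 + 3 + 3 + 5 + 1) / 5 = 16/5 = 3.2
  mean(V) = (5 + 6 + 7 + 4 + 8) / 5 = 30/5 = 6

Step 2 — sample variances and covariances s[i,j] = (1/(n-1)) · Σ_k (x_{k,i} - mean_i) · (x_{k,j} - mean_j), with n-1 = 4:
  s[U,U] = ((0.8)·(0.8) + (-0.2)·(-0.2) + (-0.2)·(-0.2) + (1.8)·(1.8) + (-2.2)·(-2.2)) / 4 = 8.8/4 = 2.2
  s[U,V] = ((0.8)·(-1) + (-0.2)·(0) + (-0.2)·(1) + (1.8)·(-2) + (-2.2)·(2)) / 4 = -9/4 = -2.25
  s[V,V] = ((-1)·(-1) + (0)·(0) + (1)·(1) + (-2)·(-2) + (2)·(2)) / 4 = 10/4 = 2.5
  Sample standard deviations s_i = √(s[i,i]):
  s(U) = √(2.2) = 1.4832
  s(V) = √(2.5) = 1.5811

Step 3 — r_{ij} = s_{ij} / (s_i · s_j):
  r[U,U] = 1 (diagonal).
  r[U,V] = -2.25 / (1.4832 · 1.5811) = -2.25 / 2.3452 = -0.9594
  r[V,V] = 1 (diagonal).

R is symmetric with unit diagonal. Assembling:

R = [[1, -0.9594],
 [-0.9594, 1]]


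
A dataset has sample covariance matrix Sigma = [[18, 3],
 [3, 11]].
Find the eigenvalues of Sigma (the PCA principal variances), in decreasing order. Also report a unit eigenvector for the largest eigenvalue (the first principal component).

Step 1 — characteristic polynomial of 2×2 Sigma:
  det(Sigma - λI) = λ² - trace · λ + det = 0.
  trace = 18 + 11 = 29, det = 18·11 - (3)² = 189.
Step 2 — discriminant:
  Δ = trace² - 4·det = 841 - 756 = 85.
Step 3 — eigenvalues:
  λ = (trace ± √Δ)/2 = (29 ± 9.2195)/2,
  λ_1 = 19.1098,  λ_2 = 9.8902.

Step 4 — unit eigenvector for λ_1: solve (Sigma - λ_1 I)v = 0. First row:
  (18 - 19.1098)·v_x + (3)·v_y = 0, i.e. (-1.1098)·v_x + (3)·v_y = 0,
  so v ∝ (b, λ_1 - a) = (3, 1.1098) = u.
  ||u|| = √((3)² + (1.1098)²) = √(10.2316) ≈ 3.1987,
  v_1 = u/||u|| ≈ (0.9379, 0.3469) (||v_1|| = 1).

λ_1 = 19.1098,  λ_2 = 9.8902;  v_1 ≈ (0.9379, 0.3469)
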